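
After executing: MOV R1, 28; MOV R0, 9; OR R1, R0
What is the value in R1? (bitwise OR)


Register state trace:
  MOV R1, 28  → R1 = 28 (0b00011100)
  MOV R0, 9  → R0 = 9 (0b00001001)
  OR R1, R0   → R1 = 28 OR 9 = 29 (0b00011101)
Final: R1 = 29

29


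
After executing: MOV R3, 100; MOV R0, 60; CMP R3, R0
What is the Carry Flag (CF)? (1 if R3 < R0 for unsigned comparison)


Register state trace:
  MOV R3, 100  → R3 = 100
  MOV R0, 60  → R0 = 60
  CMP R3, R0  → unsigned 100 - 60: no borrow
  100 >= 60, so CF = 0
CF = 0

0


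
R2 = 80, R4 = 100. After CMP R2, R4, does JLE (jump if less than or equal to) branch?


Trace:
  R2 = 80, R4 = 100
  CMP R2, R4  → compares 80 vs 100
  JLE checks: is 80 less than or equal to 100?
  80 < 100, so condition is true
Branch taken: Yes

Yes


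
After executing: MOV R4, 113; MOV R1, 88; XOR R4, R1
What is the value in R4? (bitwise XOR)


Register state trace:
  MOV R4, 113  → R4 = 113 (0b01110001)
  MOV R1, 88  → R1 = 88 (0b01011000)
  XOR R4, R1  → R4 = 113 XOR 88 = 41 (0b00101001)
Final: R4 = 41

41


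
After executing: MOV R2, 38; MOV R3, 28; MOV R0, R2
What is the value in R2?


Register state trace:
  MOV R2, 38  → R2 = 38
  MOV R3, 28  → R3 = 28
  MOV R0, R2  → R0 = 38
Final: R2 = 38

38


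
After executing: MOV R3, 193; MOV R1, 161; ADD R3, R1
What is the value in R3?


Register state trace:
  MOV R3, 193  → R3 = 193
  MOV R1, 161  → R1 = 161
  ADD R3, R1  → R3 = 193 + 161 = 354
Final: R3 = 354

354


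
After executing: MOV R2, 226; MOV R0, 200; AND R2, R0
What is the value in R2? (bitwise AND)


Register state trace:
  MOV R2, 226  → R2 = 226 (0b11100010)
  MOV R0, 200  → R0 = 200 (0b11001000)
  AND R2, R0  → R2 = 226 AND 200 = 192 (0b11000000)
Final: R2 = 192

192


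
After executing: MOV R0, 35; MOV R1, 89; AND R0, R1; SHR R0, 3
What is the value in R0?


Register state trace:
  MOV R0, 35  → R0 = 35 (0b00100011)
  MOV R1, 89  → R1 = 89 (0b01011001)
  AND R0, R1  → R0 = 35 AND 89 = 1 (0b00000001)
  SHR R0, 3  → R0 = 1 >> 3 = 0
Final: R0 = 0

0


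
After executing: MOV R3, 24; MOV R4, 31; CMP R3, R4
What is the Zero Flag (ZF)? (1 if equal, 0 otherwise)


Register state trace:
  MOV R3, 24  → R3 = 24
  MOV R4, 31  → R4 = 31
  CMP R3, R4  → computes 24 - 31 = -7
  Result is nonzero, so values are not equal
ZF = 0

0


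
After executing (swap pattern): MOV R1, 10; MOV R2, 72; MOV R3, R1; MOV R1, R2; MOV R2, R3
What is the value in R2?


Register state trace (swap pattern):
  MOV R1, 10  → R1 = 10
  MOV R2, 72  → R2 = 72
  MOV R3, R1  → R3 = 10  (save R1)
  MOV R1, R2  → R1 = 72  (R1 gets R2's value)
  MOV R2, R3  → R2 = 10  (R2 gets saved value)
Final: R2 = 10

10


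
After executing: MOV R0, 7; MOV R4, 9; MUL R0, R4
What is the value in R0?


Register state trace:
  MOV R0, 7  → R0 = 7
  MOV R4, 9  → R4 = 9
  MUL R0, R4  → R0 = 7 * 9 = 63
Final: R0 = 63

63


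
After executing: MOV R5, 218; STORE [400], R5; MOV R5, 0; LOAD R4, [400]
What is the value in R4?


Register and memory trace:
  MOV R5, 218  → R5 = 218
  STORE [400], R5  → mem[400] = 218
  MOV R5, 0  → R5 = 0
  LOAD R4, [400]  → R4 = mem[400] = 218
Final: R4 = 218

218


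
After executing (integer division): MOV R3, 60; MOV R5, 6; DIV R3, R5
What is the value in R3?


Register state trace:
  MOV R3, 60  → R3 = 60
  MOV R5, 6  → R5 = 6
  DIV R3, R5  → R3 = 60 // 6 = 10
Final: R3 = 10

10


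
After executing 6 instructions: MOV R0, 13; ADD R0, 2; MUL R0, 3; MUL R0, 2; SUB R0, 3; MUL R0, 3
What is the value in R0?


Register state trace:
  MOV R0, 13  → R0 = 13
  ADD R0, 2  → R0 = 13 + 2 = 15
  MUL R0, 3  → R0 = 15 * 3 = 45
  MUL R0, 2  → R0 = 45 * 2 = 90
  SUB R0, 3  → R0 = 90 - 3 = 87
  MUL R0, 3  → R0 = 87 * 3 = 261
Final: R0 = 261

261


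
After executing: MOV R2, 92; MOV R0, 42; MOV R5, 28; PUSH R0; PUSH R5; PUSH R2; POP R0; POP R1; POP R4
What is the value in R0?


Stack trace (top is rightmost):
  MOV R2, 92  → R2 = 92
  MOV R0, 42  → R0 = 42
  MOV R5, 28  → R5 = 28
  PUSH R0  → stack: [42]
  PUSH R5  → stack: [42, 28]
  PUSH R2  → stack: [42, 28, 92]
  POP R0  → R0 = 92, stack: [42, 28]
  POP R1  → R1 = 28, stack: [42]
  POP R4  → R4 = 42, stack: []
Final: R0 = 92

92


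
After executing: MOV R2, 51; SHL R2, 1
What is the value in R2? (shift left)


Register state trace:
  MOV R2, 51  → R2 = 51
  SHL R2, 1  → R2 = 51 << 1 = 51 * 2^1 = 102
Final: R2 = 102

102


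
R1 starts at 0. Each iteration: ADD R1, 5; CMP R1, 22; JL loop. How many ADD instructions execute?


Loop trace (R1 starts at 0, target 22, step 5):
  ADD #1: R1 = 0 + 5 = 5  → 5 < 22, loop
  ADD #2: R1 = 5 + 5 = 10  → 10 < 22, loop
  ADD #3: R1 = 10 + 5 = 15  → 15 < 22, loop
  ADD #4: R1 = 15 + 5 = 20  → 20 < 22, loop
  ADD #5: R1 = 20 + 5 = 25  → 25 >= 22, exit
Total ADD instructions: 5

5


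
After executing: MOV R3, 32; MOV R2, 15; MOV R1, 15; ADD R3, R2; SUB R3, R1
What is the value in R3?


Register state trace:
  MOV R3, 32  → R3 = 32
  MOV R2, 15  → R2 = 15
  MOV R1, 15  → R1 = 15
  ADD R3, R2  → R3 = 32 + 15 = 47
  SUB R3, R1  → R3 = 47 - 15 = 32
Final: R3 = 32

32


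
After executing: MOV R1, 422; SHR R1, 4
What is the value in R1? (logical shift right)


Register state trace:
  MOV R1, 422  → R1 = 422
  SHR R1, 4  → R1 = 422 >> 4 = 422 // 2^4 = 26
Final: R1 = 26

26


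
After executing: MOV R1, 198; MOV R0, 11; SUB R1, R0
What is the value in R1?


Register state trace:
  MOV R1, 198  → R1 = 198
  MOV R0, 11  → R0 = 11
  SUB R1, R0  → R1 = 198 - 11 = 187
Final: R1 = 187

187


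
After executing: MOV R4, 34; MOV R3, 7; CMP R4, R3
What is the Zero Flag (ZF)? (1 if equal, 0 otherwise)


Register state trace:
  MOV R4, 34  → R4 = 34
  MOV R3, 7  → R3 = 7
  CMP R4, R3  → computes 34 - 7 = 27
  Result is nonzero, so values are not equal
ZF = 0

0


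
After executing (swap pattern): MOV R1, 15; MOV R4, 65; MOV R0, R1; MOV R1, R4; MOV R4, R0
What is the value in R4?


Register state trace (swap pattern):
  MOV R1, 15  → R1 = 15
  MOV R4, 65  → R4 = 65
  MOV R0, R1  → R0 = 15  (save R1)
  MOV R1, R4  → R1 = 65  (R1 gets R4's value)
  MOV R4, R0  → R4 = 15  (R4 gets saved value)
Final: R4 = 15

15


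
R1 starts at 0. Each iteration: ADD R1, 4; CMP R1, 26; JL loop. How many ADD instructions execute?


Loop trace (R1 starts at 0, target 26, step 4):
  ADD #1: R1 = 0 + 4 = 4  → 4 < 26, loop
  ADD #2: R1 = 4 + 4 = 8  → 8 < 26, loop
  ADD #3: R1 = 8 + 4 = 12  → 12 < 26, loop
  ADD #4: R1 = 12 + 4 = 16  → 16 < 26, loop
  ADD #5: R1 = 16 + 4 = 20  → 20 < 26, loop
  ADD #6: R1 = 20 + 4 = 24  → 24 < 26, loop
  ADD #7: R1 = 24 + 4 = 28  → 28 >= 26, exit
Total ADD instructions: 7

7


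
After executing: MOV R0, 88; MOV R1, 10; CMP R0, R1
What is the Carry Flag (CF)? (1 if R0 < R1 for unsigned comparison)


Register state trace:
  MOV R0, 88  → R0 = 88
  MOV R1, 10  → R1 = 10
  CMP R0, R1  → unsigned 88 - 10: no borrow
  88 >= 10, so CF = 0
CF = 0

0


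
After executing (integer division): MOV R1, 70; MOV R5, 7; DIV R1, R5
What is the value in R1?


Register state trace:
  MOV R1, 70  → R1 = 70
  MOV R5, 7  → R5 = 7
  DIV R1, R5  → R1 = 70 // 7 = 10
Final: R1 = 10

10


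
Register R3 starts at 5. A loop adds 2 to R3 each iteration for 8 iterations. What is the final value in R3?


Starting value: R3 = 5
  Iter 1: R3 = 5 + 2 = 7
  Iter 2: R3 = 7 + 2 = 9
  Iter 3: R3 = 9 + 2 = 11
  Iter 4: R3 = 11 + 2 = 13
  Iter 5: R3 = 13 + 2 = 15
  Iter 6: R3 = 15 + 2 = 17
  Iter 7: R3 = 17 + 2 = 19
  Iter 8: R3 = 19 + 2 = 21
Final: R3 = 21

21


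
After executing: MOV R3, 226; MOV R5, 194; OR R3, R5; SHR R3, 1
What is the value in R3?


Register state trace:
  MOV R3, 226  → R3 = 226 (0b11100010)
  MOV R5, 194  → R5 = 194 (0b11000010)
  OR R3, R5  → R3 = 226 OR 194 = 226 (0b11100010)
  SHR R3, 1  → R3 = 226 >> 1 = 113
Final: R3 = 113

113


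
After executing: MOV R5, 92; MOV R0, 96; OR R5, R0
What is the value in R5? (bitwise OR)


Register state trace:
  MOV R5, 92  → R5 = 92 (0b01011100)
  MOV R0, 96  → R0 = 96 (0b01100000)
  OR R5, R0   → R5 = 92 OR 96 = 124 (0b01111100)
Final: R5 = 124

124


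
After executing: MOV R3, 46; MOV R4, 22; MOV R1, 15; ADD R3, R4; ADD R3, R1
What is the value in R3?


Register state trace:
  MOV R3, 46  → R3 = 46
  MOV R4, 22  → R4 = 22
  MOV R1, 15  → R1 = 15
  ADD R3, R4  → R3 = 46 + 22 = 68
  ADD R3, R1  → R3 = 68 + 15 = 83
Final: R3 = 83

83


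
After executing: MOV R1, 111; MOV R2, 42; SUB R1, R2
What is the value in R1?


Register state trace:
  MOV R1, 111  → R1 = 111
  MOV R2, 42  → R2 = 42
  SUB R1, R2  → R1 = 111 - 42 = 69
Final: R1 = 69

69


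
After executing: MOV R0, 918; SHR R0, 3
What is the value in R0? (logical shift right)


Register state trace:
  MOV R0, 918  → R0 = 918
  SHR R0, 3  → R0 = 918 >> 3 = 918 // 2^3 = 114
Final: R0 = 114

114


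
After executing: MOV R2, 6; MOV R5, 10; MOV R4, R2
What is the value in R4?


Register state trace:
  MOV R2, 6  → R2 = 6
  MOV R5, 10  → R5 = 10
  MOV R4, R2  → R4 = 6
Final: R4 = 6

6


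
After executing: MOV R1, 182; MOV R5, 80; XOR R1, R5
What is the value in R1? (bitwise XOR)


Register state trace:
  MOV R1, 182  → R1 = 182 (0b10110110)
  MOV R5, 80  → R5 = 80 (0b01010000)
  XOR R1, R5  → R1 = 182 XOR 80 = 230 (0b11100110)
Final: R1 = 230

230


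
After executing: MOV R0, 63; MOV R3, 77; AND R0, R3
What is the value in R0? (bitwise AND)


Register state trace:
  MOV R0, 63  → R0 = 63 (0b00111111)
  MOV R3, 77  → R3 = 77 (0b01001101)
  AND R0, R3  → R0 = 63 AND 77 = 13 (0b00001101)
Final: R0 = 13

13


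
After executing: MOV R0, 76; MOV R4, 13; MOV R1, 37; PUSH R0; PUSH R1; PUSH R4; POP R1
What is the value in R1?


Stack trace (top is rightmost):
  MOV R0, 76  → R0 = 76
  MOV R4, 13  → R4 = 13
  MOV R1, 37  → R1 = 37
  PUSH R0  → stack: [76]
  PUSH R1  → stack: [76, 37]
  PUSH R4  → stack: [76, 37, 13]
  POP R1  → R1 = 13, stack: [76, 37]
Final: R1 = 13

13


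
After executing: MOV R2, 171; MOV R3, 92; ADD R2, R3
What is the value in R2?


Register state trace:
  MOV R2, 171  → R2 = 171
  MOV R3, 92  → R3 = 92
  ADD R2, R3  → R2 = 171 + 92 = 263
Final: R2 = 263

263


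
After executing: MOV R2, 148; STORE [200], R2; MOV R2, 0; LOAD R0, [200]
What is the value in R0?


Register and memory trace:
  MOV R2, 148  → R2 = 148
  STORE [200], R2  → mem[200] = 148
  MOV R2, 0  → R2 = 0
  LOAD R0, [200]  → R0 = mem[200] = 148
Final: R0 = 148

148


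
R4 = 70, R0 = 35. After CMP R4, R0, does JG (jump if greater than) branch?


Trace:
  R4 = 70, R0 = 35
  CMP R4, R0  → compares 70 vs 35
  JG checks: is 70 greater than 35?
  70 > 35, so condition is true
Branch taken: Yes

Yes


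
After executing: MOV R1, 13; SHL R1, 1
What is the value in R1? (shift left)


Register state trace:
  MOV R1, 13  → R1 = 13
  SHL R1, 1  → R1 = 13 << 1 = 13 * 2^1 = 26
Final: R1 = 26

26


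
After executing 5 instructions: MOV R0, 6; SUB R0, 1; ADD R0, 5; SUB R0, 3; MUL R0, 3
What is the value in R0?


Register state trace:
  MOV R0, 6  → R0 = 6
  SUB R0, 1  → R0 = 6 - 1 = 5
  ADD R0, 5  → R0 = 5 + 5 = 10
  SUB R0, 3  → R0 = 10 - 3 = 7
  MUL R0, 3  → R0 = 7 * 3 = 21
Final: R0 = 21

21


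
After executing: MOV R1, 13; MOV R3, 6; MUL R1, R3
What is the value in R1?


Register state trace:
  MOV R1, 13  → R1 = 13
  MOV R3, 6  → R3 = 6
  MUL R1, R3  → R1 = 13 * 6 = 78
Final: R1 = 78

78


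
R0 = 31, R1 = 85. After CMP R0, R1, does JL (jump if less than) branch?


Trace:
  R0 = 31, R1 = 85
  CMP R0, R1  → compares 31 vs 85
  JL checks: is 31 less than 85?
  31 < 85, so condition is true
Branch taken: Yes

Yes


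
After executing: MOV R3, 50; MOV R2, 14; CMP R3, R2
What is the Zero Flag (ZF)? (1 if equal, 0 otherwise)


Register state trace:
  MOV R3, 50  → R3 = 50
  MOV R2, 14  → R2 = 14
  CMP R3, R2  → computes 50 - 14 = 36
  Result is nonzero, so values are not equal
ZF = 0

0


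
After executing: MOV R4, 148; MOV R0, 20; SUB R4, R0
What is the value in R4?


Register state trace:
  MOV R4, 148  → R4 = 148
  MOV R0, 20  → R0 = 20
  SUB R4, R0  → R4 = 148 - 20 = 128
Final: R4 = 128

128


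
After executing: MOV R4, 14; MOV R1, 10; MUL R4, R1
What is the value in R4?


Register state trace:
  MOV R4, 14  → R4 = 14
  MOV R1, 10  → R1 = 10
  MUL R4, R1  → R4 = 14 * 10 = 140
Final: R4 = 140

140


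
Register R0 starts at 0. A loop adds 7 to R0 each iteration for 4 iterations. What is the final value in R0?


Starting value: R0 = 0
  Iter 1: R0 = 0 + 7 = 7
  Iter 2: R0 = 7 + 7 = 14
  Iter 3: R0 = 14 + 7 = 21
  Iter 4: R0 = 21 + 7 = 28
Final: R0 = 28

28


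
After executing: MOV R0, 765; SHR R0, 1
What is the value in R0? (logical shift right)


Register state trace:
  MOV R0, 765  → R0 = 765
  SHR R0, 1  → R0 = 765 >> 1 = 765 // 2^1 = 382
Final: R0 = 382

382


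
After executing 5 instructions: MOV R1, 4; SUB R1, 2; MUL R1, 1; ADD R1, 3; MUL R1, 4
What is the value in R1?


Register state trace:
  MOV R1, 4  → R1 = 4
  SUB R1, 2  → R1 = 4 - 2 = 2
  MUL R1, 1  → R1 = 2 * 1 = 2
  ADD R1, 3  → R1 = 2 + 3 = 5
  MUL R1, 4  → R1 = 5 * 4 = 20
Final: R1 = 20

20


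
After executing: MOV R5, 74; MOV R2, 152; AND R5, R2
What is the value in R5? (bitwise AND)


Register state trace:
  MOV R5, 74  → R5 = 74 (0b01001010)
  MOV R2, 152  → R2 = 152 (0b10011000)
  AND R5, R2  → R5 = 74 AND 152 = 8 (0b00001000)
Final: R5 = 8

8


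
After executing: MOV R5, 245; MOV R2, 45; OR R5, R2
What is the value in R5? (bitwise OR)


Register state trace:
  MOV R5, 245  → R5 = 245 (0b11110101)
  MOV R2, 45  → R2 = 45 (0b00101101)
  OR R5, R2   → R5 = 245 OR 45 = 253 (0b11111101)
Final: R5 = 253

253


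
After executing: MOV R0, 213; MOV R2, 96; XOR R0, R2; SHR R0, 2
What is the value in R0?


Register state trace:
  MOV R0, 213  → R0 = 213 (0b11010101)
  MOV R2, 96  → R2 = 96 (0b01100000)
  XOR R0, R2  → R0 = 213 XOR 96 = 181 (0b10110101)
  SHR R0, 2  → R0 = 181 >> 2 = 45
Final: R0 = 45

45


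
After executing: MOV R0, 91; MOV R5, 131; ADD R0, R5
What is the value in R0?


Register state trace:
  MOV R0, 91  → R0 = 91
  MOV R5, 131  → R5 = 131
  ADD R0, R5  → R0 = 91 + 131 = 222
Final: R0 = 222

222


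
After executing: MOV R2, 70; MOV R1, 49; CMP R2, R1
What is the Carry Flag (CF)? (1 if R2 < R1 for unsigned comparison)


Register state trace:
  MOV R2, 70  → R2 = 70
  MOV R1, 49  → R1 = 49
  CMP R2, R1  → unsigned 70 - 49: no borrow
  70 >= 49, so CF = 0
CF = 0

0


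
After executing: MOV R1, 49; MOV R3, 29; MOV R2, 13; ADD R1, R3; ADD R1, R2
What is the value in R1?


Register state trace:
  MOV R1, 49  → R1 = 49
  MOV R3, 29  → R3 = 29
  MOV R2, 13  → R2 = 13
  ADD R1, R3  → R1 = 49 + 29 = 78
  ADD R1, R2  → R1 = 78 + 13 = 91
Final: R1 = 91

91


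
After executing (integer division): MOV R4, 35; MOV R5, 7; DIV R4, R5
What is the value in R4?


Register state trace:
  MOV R4, 35  → R4 = 35
  MOV R5, 7  → R5 = 7
  DIV R4, R5  → R4 = 35 // 7 = 5
Final: R4 = 5

5


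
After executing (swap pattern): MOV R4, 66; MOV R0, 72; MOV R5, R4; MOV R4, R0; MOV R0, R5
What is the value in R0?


Register state trace (swap pattern):
  MOV R4, 66  → R4 = 66
  MOV R0, 72  → R0 = 72
  MOV R5, R4  → R5 = 66  (save R4)
  MOV R4, R0  → R4 = 72  (R4 gets R0's value)
  MOV R0, R5  → R0 = 66  (R0 gets saved value)
Final: R0 = 66

66


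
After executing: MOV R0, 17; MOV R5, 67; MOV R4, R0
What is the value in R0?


Register state trace:
  MOV R0, 17  → R0 = 17
  MOV R5, 67  → R5 = 67
  MOV R4, R0  → R4 = 17
Final: R0 = 17

17


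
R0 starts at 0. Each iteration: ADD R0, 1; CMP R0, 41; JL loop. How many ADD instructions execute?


Loop trace (R0 starts at 0, target 41, step 1):
  ADD #1: R0 = 0 + 1 = 1  → 1 < 41, loop
  ADD #2: R0 = 1 + 1 = 2  → 2 < 41, loop
  ADD #3: R0 = 2 + 1 = 3  → 3 < 41, loop
  ADD #4: R0 = 3 + 1 = 4  → 4 < 41, loop
  ADD #5: R0 = 4 + 1 = 5  → 5 < 41, loop
  ADD #6: R0 = 5 + 1 = 6  → 6 < 41, loop
  ADD #7: R0 = 6 + 1 = 7  → 7 < 41, loop
  ADD #8: R0 = 7 + 1 = 8  → 8 < 41, loop
  ADD #9: R0 = 8 + 1 = 9  → 9 < 41, loop
  ADD #10: R0 = 9 + 1 = 10  → 10 < 41, loop
  ADD #11: R0 = 10 + 1 = 11  → 11 < 41, loop
  ADD #12: R0 = 11 + 1 = 12  → 12 < 41, loop
  ADD #13: R0 = 12 + 1 = 13  → 13 < 41, loop
  ADD #14: R0 = 13 + 1 = 14  → 14 < 41, loop
  ADD #15: R0 = 14 + 1 = 15  → 15 < 41, loop
  ADD #16: R0 = 15 + 1 = 16  → 16 < 41, loop
  ADD #17: R0 = 16 + 1 = 17  → 17 < 41, loop
  ADD #18: R0 = 17 + 1 = 18  → 18 < 41, loop
  ADD #19: R0 = 18 + 1 = 19  → 19 < 41, loop
  ADD #20: R0 = 19 + 1 = 20  → 20 < 41, loop
  ADD #21: R0 = 20 + 1 = 21  → 21 < 41, loop
  ADD #22: R0 = 21 + 1 = 22  → 22 < 41, loop
  ADD #23: R0 = 22 + 1 = 23  → 23 < 41, loop
  ADD #24: R0 = 23 + 1 = 24  → 24 < 41, loop
  ADD #25: R0 = 24 + 1 = 25  → 25 < 41, loop
  ADD #26: R0 = 25 + 1 = 26  → 26 < 41, loop
  ADD #27: R0 = 26 + 1 = 27  → 27 < 41, loop
  ADD #28: R0 = 27 + 1 = 28  → 28 < 41, loop
  ADD #29: R0 = 28 + 1 = 29  → 29 < 41, loop
  ADD #30: R0 = 29 + 1 = 30  → 30 < 41, loop
  ADD #31: R0 = 30 + 1 = 31  → 31 < 41, loop
  ADD #32: R0 = 31 + 1 = 32  → 32 < 41, loop
  ADD #33: R0 = 32 + 1 = 33  → 33 < 41, loop
  ADD #34: R0 = 33 + 1 = 34  → 34 < 41, loop
  ADD #35: R0 = 34 + 1 = 35  → 35 < 41, loop
  ADD #36: R0 = 35 + 1 = 36  → 36 < 41, loop
  ADD #37: R0 = 36 + 1 = 37  → 37 < 41, loop
  ADD #38: R0 = 37 + 1 = 38  → 38 < 41, loop
  ADD #39: R0 = 38 + 1 = 39  → 39 < 41, loop
  ADD #40: R0 = 39 + 1 = 40  → 40 < 41, loop
  ADD #41: R0 = 40 + 1 = 41  → 41 >= 41, exit
Total ADD instructions: 41

41


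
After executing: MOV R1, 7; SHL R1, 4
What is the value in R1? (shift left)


Register state trace:
  MOV R1, 7  → R1 = 7
  SHL R1, 4  → R1 = 7 << 4 = 7 * 2^4 = 112
Final: R1 = 112

112


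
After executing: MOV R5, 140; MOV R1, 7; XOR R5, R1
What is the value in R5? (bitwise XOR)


Register state trace:
  MOV R5, 140  → R5 = 140 (0b10001100)
  MOV R1, 7  → R1 = 7 (0b00000111)
  XOR R5, R1  → R5 = 140 XOR 7 = 139 (0b10001011)
Final: R5 = 139

139


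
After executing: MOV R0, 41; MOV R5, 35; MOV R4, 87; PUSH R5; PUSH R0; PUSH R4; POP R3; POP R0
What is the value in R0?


Stack trace (top is rightmost):
  MOV R0, 41  → R0 = 41
  MOV R5, 35  → R5 = 35
  MOV R4, 87  → R4 = 87
  PUSH R5  → stack: [35]
  PUSH R0  → stack: [35, 41]
  PUSH R4  → stack: [35, 41, 87]
  POP R3  → R3 = 87, stack: [35, 41]
  POP R0  → R0 = 41, stack: [35]
Final: R0 = 41

41


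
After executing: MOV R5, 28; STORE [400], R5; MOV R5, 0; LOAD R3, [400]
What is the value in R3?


Register and memory trace:
  MOV R5, 28  → R5 = 28
  STORE [400], R5  → mem[400] = 28
  MOV R5, 0  → R5 = 0
  LOAD R3, [400]  → R3 = mem[400] = 28
Final: R3 = 28

28


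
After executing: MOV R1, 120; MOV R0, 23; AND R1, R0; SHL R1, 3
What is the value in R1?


Register state trace:
  MOV R1, 120  → R1 = 120 (0b01111000)
  MOV R0, 23  → R0 = 23 (0b00010111)
  AND R1, R0  → R1 = 120 AND 23 = 16 (0b00010000)
  SHL R1, 3  → R1 = 16 << 3 = 128
Final: R1 = 128

128


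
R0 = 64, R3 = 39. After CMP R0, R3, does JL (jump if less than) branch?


Trace:
  R0 = 64, R3 = 39
  CMP R0, R3  → compares 64 vs 39
  JL checks: is 64 less than 39?
  64 > 39, so condition is false
Branch taken: No

No


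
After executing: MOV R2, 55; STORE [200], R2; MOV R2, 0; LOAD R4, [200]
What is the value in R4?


Register and memory trace:
  MOV R2, 55  → R2 = 55
  STORE [200], R2  → mem[200] = 55
  MOV R2, 0  → R2 = 0
  LOAD R4, [200]  → R4 = mem[200] = 55
Final: R4 = 55

55


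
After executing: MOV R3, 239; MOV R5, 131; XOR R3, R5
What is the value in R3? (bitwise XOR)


Register state trace:
  MOV R3, 239  → R3 = 239 (0b11101111)
  MOV R5, 131  → R5 = 131 (0b10000011)
  XOR R3, R5  → R3 = 239 XOR 131 = 108 (0b01101100)
Final: R3 = 108

108


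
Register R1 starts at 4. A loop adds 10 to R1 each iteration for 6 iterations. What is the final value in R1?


Starting value: R1 = 4
  Iter 1: R1 = 4 + 10 = 14
  Iter 2: R1 = 14 + 10 = 24
  Iter 3: R1 = 24 + 10 = 34
  Iter 4: R1 = 34 + 10 = 44
  Iter 5: R1 = 44 + 10 = 54
  Iter 6: R1 = 54 + 10 = 64
Final: R1 = 64

64


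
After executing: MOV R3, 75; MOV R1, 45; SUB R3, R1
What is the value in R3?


Register state trace:
  MOV R3, 75  → R3 = 75
  MOV R1, 45  → R1 = 45
  SUB R3, R1  → R3 = 75 - 45 = 30
Final: R3 = 30

30


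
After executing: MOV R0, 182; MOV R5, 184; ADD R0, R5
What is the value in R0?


Register state trace:
  MOV R0, 182  → R0 = 182
  MOV R5, 184  → R5 = 184
  ADD R0, R5  → R0 = 182 + 184 = 366
Final: R0 = 366

366


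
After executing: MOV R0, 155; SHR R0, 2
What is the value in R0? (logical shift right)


Register state trace:
  MOV R0, 155  → R0 = 155
  SHR R0, 2  → R0 = 155 >> 2 = 155 // 2^2 = 38
Final: R0 = 38

38


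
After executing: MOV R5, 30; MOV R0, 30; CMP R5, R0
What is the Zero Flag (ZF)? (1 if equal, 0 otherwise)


Register state trace:
  MOV R5, 30  → R5 = 30
  MOV R0, 30  → R0 = 30
  CMP R5, R0  → computes 30 - 30 = 0
  Result is zero, so values are equal
ZF = 1

1


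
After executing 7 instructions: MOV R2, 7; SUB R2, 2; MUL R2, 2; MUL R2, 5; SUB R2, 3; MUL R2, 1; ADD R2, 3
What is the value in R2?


Register state trace:
  MOV R2, 7  → R2 = 7
  SUB R2, 2  → R2 = 7 - 2 = 5
  MUL R2, 2  → R2 = 5 * 2 = 10
  MUL R2, 5  → R2 = 10 * 5 = 50
  SUB R2, 3  → R2 = 50 - 3 = 47
  MUL R2, 1  → R2 = 47 * 1 = 47
  ADD R2, 3  → R2 = 47 + 3 = 50
Final: R2 = 50

50


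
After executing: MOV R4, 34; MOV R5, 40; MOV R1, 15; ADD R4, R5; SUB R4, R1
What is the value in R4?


Register state trace:
  MOV R4, 34  → R4 = 34
  MOV R5, 40  → R5 = 40
  MOV R1, 15  → R1 = 15
  ADD R4, R5  → R4 = 34 + 40 = 74
  SUB R4, R1  → R4 = 74 - 15 = 59
Final: R4 = 59

59


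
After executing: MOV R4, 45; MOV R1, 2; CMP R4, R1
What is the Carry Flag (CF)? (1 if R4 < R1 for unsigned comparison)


Register state trace:
  MOV R4, 45  → R4 = 45
  MOV R1, 2  → R1 = 2
  CMP R4, R1  → unsigned 45 - 2: no borrow
  45 >= 2, so CF = 0
CF = 0

0


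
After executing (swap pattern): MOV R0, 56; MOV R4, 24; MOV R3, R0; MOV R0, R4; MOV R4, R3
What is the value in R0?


Register state trace (swap pattern):
  MOV R0, 56  → R0 = 56
  MOV R4, 24  → R4 = 24
  MOV R3, R0  → R3 = 56  (save R0)
  MOV R0, R4  → R0 = 24  (R0 gets R4's value)
  MOV R4, R3  → R4 = 56  (R4 gets saved value)
Final: R0 = 24

24


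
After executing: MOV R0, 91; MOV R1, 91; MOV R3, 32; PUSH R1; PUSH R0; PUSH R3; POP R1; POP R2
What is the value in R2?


Stack trace (top is rightmost):
  MOV R0, 91  → R0 = 91
  MOV R1, 91  → R1 = 91
  MOV R3, 32  → R3 = 32
  PUSH R1  → stack: [91]
  PUSH R0  → stack: [91, 91]
  PUSH R3  → stack: [91, 91, 32]
  POP R1  → R1 = 32, stack: [91, 91]
  POP R2  → R2 = 91, stack: [91]
Final: R2 = 91

91


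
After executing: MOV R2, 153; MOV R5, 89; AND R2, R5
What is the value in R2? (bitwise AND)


Register state trace:
  MOV R2, 153  → R2 = 153 (0b10011001)
  MOV R5, 89  → R5 = 89 (0b01011001)
  AND R2, R5  → R2 = 153 AND 89 = 25 (0b00011001)
Final: R2 = 25

25


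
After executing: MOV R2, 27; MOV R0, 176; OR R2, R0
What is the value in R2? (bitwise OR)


Register state trace:
  MOV R2, 27  → R2 = 27 (0b00011011)
  MOV R0, 176  → R0 = 176 (0b10110000)
  OR R2, R0   → R2 = 27 OR 176 = 187 (0b10111011)
Final: R2 = 187

187


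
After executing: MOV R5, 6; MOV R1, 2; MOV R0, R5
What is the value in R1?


Register state trace:
  MOV R5, 6  → R5 = 6
  MOV R1, 2  → R1 = 2
  MOV R0, R5  → R0 = 6
Final: R1 = 2

2


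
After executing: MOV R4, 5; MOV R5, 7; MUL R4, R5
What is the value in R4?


Register state trace:
  MOV R4, 5  → R4 = 5
  MOV R5, 7  → R5 = 7
  MUL R4, R5  → R4 = 5 * 7 = 35
Final: R4 = 35

35


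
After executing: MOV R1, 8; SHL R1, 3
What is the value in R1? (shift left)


Register state trace:
  MOV R1, 8  → R1 = 8
  SHL R1, 3  → R1 = 8 << 3 = 8 * 2^3 = 64
Final: R1 = 64

64


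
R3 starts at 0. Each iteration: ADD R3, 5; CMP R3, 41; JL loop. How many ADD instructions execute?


Loop trace (R3 starts at 0, target 41, step 5):
  ADD #1: R3 = 0 + 5 = 5  → 5 < 41, loop
  ADD #2: R3 = 5 + 5 = 10  → 10 < 41, loop
  ADD #3: R3 = 10 + 5 = 15  → 15 < 41, loop
  ADD #4: R3 = 15 + 5 = 20  → 20 < 41, loop
  ADD #5: R3 = 20 + 5 = 25  → 25 < 41, loop
  ADD #6: R3 = 25 + 5 = 30  → 30 < 41, loop
  ADD #7: R3 = 30 + 5 = 35  → 35 < 41, loop
  ADD #8: R3 = 35 + 5 = 40  → 40 < 41, loop
  ADD #9: R3 = 40 + 5 = 45  → 45 >= 41, exit
Total ADD instructions: 9

9


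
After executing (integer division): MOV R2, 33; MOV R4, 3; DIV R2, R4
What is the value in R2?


Register state trace:
  MOV R2, 33  → R2 = 33
  MOV R4, 3  → R4 = 3
  DIV R2, R4  → R2 = 33 // 3 = 11
Final: R2 = 11

11


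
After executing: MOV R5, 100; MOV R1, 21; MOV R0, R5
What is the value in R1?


Register state trace:
  MOV R5, 100  → R5 = 100
  MOV R1, 21  → R1 = 21
  MOV R0, R5  → R0 = 100
Final: R1 = 21

21


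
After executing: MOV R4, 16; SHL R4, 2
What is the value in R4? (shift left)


Register state trace:
  MOV R4, 16  → R4 = 16
  SHL R4, 2  → R4 = 16 << 2 = 16 * 2^2 = 64
Final: R4 = 64

64


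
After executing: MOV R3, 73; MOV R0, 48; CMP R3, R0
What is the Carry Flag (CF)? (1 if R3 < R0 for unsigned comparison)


Register state trace:
  MOV R3, 73  → R3 = 73
  MOV R0, 48  → R0 = 48
  CMP R3, R0  → unsigned 73 - 48: no borrow
  73 >= 48, so CF = 0
CF = 0

0


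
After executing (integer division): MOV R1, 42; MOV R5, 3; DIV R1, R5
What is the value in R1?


Register state trace:
  MOV R1, 42  → R1 = 42
  MOV R5, 3  → R5 = 3
  DIV R1, R5  → R1 = 42 // 3 = 14
Final: R1 = 14

14


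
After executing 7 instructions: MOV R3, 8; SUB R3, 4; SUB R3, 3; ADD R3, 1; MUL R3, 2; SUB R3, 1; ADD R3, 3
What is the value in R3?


Register state trace:
  MOV R3, 8  → R3 = 8
  SUB R3, 4  → R3 = 8 - 4 = 4
  SUB R3, 3  → R3 = 4 - 3 = 1
  ADD R3, 1  → R3 = 1 + 1 = 2
  MUL R3, 2  → R3 = 2 * 2 = 4
  SUB R3, 1  → R3 = 4 - 1 = 3
  ADD R3, 3  → R3 = 3 + 3 = 6
Final: R3 = 6

6


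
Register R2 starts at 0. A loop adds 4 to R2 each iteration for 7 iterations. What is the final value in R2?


Starting value: R2 = 0
  Iter 1: R2 = 0 + 4 = 4
  Iter 2: R2 = 4 + 4 = 8
  Iter 3: R2 = 8 + 4 = 12
  Iter 4: R2 = 12 + 4 = 16
  Iter 5: R2 = 16 + 4 = 20
  Iter 6: R2 = 20 + 4 = 24
  Iter 7: R2 = 24 + 4 = 28
Final: R2 = 28

28


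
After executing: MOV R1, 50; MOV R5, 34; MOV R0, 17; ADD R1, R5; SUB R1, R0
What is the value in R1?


Register state trace:
  MOV R1, 50  → R1 = 50
  MOV R5, 34  → R5 = 34
  MOV R0, 17  → R0 = 17
  ADD R1, R5  → R1 = 50 + 34 = 84
  SUB R1, R0  → R1 = 84 - 17 = 67
Final: R1 = 67

67


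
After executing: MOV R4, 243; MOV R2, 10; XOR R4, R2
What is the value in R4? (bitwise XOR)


Register state trace:
  MOV R4, 243  → R4 = 243 (0b11110011)
  MOV R2, 10  → R2 = 10 (0b00001010)
  XOR R4, R2  → R4 = 243 XOR 10 = 249 (0b11111001)
Final: R4 = 249

249


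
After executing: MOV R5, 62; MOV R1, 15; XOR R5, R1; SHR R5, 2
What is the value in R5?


Register state trace:
  MOV R5, 62  → R5 = 62 (0b00111110)
  MOV R1, 15  → R1 = 15 (0b00001111)
  XOR R5, R1  → R5 = 62 XOR 15 = 49 (0b00110001)
  SHR R5, 2  → R5 = 49 >> 2 = 12
Final: R5 = 12

12


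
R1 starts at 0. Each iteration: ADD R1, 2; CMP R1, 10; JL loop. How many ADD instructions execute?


Loop trace (R1 starts at 0, target 10, step 2):
  ADD #1: R1 = 0 + 2 = 2  → 2 < 10, loop
  ADD #2: R1 = 2 + 2 = 4  → 4 < 10, loop
  ADD #3: R1 = 4 + 2 = 6  → 6 < 10, loop
  ADD #4: R1 = 6 + 2 = 8  → 8 < 10, loop
  ADD #5: R1 = 8 + 2 = 10  → 10 >= 10, exit
Total ADD instructions: 5

5


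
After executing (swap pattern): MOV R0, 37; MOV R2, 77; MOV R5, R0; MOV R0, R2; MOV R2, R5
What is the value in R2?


Register state trace (swap pattern):
  MOV R0, 37  → R0 = 37
  MOV R2, 77  → R2 = 77
  MOV R5, R0  → R5 = 37  (save R0)
  MOV R0, R2  → R0 = 77  (R0 gets R2's value)
  MOV R2, R5  → R2 = 37  (R2 gets saved value)
Final: R2 = 37

37


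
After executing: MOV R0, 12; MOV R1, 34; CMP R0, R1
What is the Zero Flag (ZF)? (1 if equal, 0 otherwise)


Register state trace:
  MOV R0, 12  → R0 = 12
  MOV R1, 34  → R1 = 34
  CMP R0, R1  → computes 12 - 34 = -22
  Result is nonzero, so values are not equal
ZF = 0

0


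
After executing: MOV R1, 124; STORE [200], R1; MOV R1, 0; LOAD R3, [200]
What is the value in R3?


Register and memory trace:
  MOV R1, 124  → R1 = 124
  STORE [200], R1  → mem[200] = 124
  MOV R1, 0  → R1 = 0
  LOAD R3, [200]  → R3 = mem[200] = 124
Final: R3 = 124

124


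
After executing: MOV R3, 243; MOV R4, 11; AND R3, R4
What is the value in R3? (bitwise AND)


Register state trace:
  MOV R3, 243  → R3 = 243 (0b11110011)
  MOV R4, 11  → R4 = 11 (0b00001011)
  AND R3, R4  → R3 = 243 AND 11 = 3 (0b00000011)
Final: R3 = 3

3


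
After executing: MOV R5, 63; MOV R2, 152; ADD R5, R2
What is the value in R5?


Register state trace:
  MOV R5, 63  → R5 = 63
  MOV R2, 152  → R2 = 152
  ADD R5, R2  → R5 = 63 + 152 = 215
Final: R5 = 215

215


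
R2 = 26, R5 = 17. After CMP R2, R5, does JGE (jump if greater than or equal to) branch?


Trace:
  R2 = 26, R5 = 17
  CMP R2, R5  → compares 26 vs 17
  JGE checks: is 26 greater than or equal to 17?
  26 > 17, so condition is true
Branch taken: Yes

Yes


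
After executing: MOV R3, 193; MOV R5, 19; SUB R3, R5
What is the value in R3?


Register state trace:
  MOV R3, 193  → R3 = 193
  MOV R5, 19  → R5 = 19
  SUB R3, R5  → R3 = 193 - 19 = 174
Final: R3 = 174

174


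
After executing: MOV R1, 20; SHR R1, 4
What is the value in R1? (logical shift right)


Register state trace:
  MOV R1, 20  → R1 = 20
  SHR R1, 4  → R1 = 20 >> 4 = 20 // 2^4 = 1
Final: R1 = 1

1


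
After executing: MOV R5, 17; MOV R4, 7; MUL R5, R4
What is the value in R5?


Register state trace:
  MOV R5, 17  → R5 = 17
  MOV R4, 7  → R4 = 7
  MUL R5, R4  → R5 = 17 * 7 = 119
Final: R5 = 119

119


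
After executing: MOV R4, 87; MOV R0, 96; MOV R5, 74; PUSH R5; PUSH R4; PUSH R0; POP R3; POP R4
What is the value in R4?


Stack trace (top is rightmost):
  MOV R4, 87  → R4 = 87
  MOV R0, 96  → R0 = 96
  MOV R5, 74  → R5 = 74
  PUSH R5  → stack: [74]
  PUSH R4  → stack: [74, 87]
  PUSH R0  → stack: [74, 87, 96]
  POP R3  → R3 = 96, stack: [74, 87]
  POP R4  → R4 = 87, stack: [74]
Final: R4 = 87

87


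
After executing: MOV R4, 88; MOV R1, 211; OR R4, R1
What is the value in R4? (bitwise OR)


Register state trace:
  MOV R4, 88  → R4 = 88 (0b01011000)
  MOV R1, 211  → R1 = 211 (0b11010011)
  OR R4, R1   → R4 = 88 OR 211 = 219 (0b11011011)
Final: R4 = 219

219


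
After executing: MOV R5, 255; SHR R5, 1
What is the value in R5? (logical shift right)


Register state trace:
  MOV R5, 255  → R5 = 255
  SHR R5, 1  → R5 = 255 >> 1 = 255 // 2^1 = 127
Final: R5 = 127

127


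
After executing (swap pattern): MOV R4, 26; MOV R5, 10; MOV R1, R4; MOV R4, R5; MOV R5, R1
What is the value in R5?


Register state trace (swap pattern):
  MOV R4, 26  → R4 = 26
  MOV R5, 10  → R5 = 10
  MOV R1, R4  → R1 = 26  (save R4)
  MOV R4, R5  → R4 = 10  (R4 gets R5's value)
  MOV R5, R1  → R5 = 26  (R5 gets saved value)
Final: R5 = 26

26


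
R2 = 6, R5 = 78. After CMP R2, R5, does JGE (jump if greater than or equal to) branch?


Trace:
  R2 = 6, R5 = 78
  CMP R2, R5  → compares 6 vs 78
  JGE checks: is 6 greater than or equal to 78?
  6 < 78, so condition is false
Branch taken: No

No


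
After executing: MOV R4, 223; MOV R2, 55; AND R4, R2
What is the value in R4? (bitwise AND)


Register state trace:
  MOV R4, 223  → R4 = 223 (0b11011111)
  MOV R2, 55  → R2 = 55 (0b00110111)
  AND R4, R2  → R4 = 223 AND 55 = 23 (0b00010111)
Final: R4 = 23

23


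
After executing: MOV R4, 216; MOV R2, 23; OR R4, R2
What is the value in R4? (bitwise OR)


Register state trace:
  MOV R4, 216  → R4 = 216 (0b11011000)
  MOV R2, 23  → R2 = 23 (0b00010111)
  OR R4, R2   → R4 = 216 OR 23 = 223 (0b11011111)
Final: R4 = 223

223


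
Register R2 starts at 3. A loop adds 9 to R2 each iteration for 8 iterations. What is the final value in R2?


Starting value: R2 = 3
  Iter 1: R2 = 3 + 9 = 12
  Iter 2: R2 = 12 + 9 = 21
  Iter 3: R2 = 21 + 9 = 30
  Iter 4: R2 = 30 + 9 = 39
  Iter 5: R2 = 39 + 9 = 48
  Iter 6: R2 = 48 + 9 = 57
  Iter 7: R2 = 57 + 9 = 66
  Iter 8: R2 = 66 + 9 = 75
Final: R2 = 75

75


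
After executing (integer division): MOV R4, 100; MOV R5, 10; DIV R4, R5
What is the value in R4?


Register state trace:
  MOV R4, 100  → R4 = 100
  MOV R5, 10  → R5 = 10
  DIV R4, R5  → R4 = 100 // 10 = 10
Final: R4 = 10

10


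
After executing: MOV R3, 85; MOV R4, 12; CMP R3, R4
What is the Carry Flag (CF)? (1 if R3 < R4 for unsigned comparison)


Register state trace:
  MOV R3, 85  → R3 = 85
  MOV R4, 12  → R4 = 12
  CMP R3, R4  → unsigned 85 - 12: no borrow
  85 >= 12, so CF = 0
CF = 0

0


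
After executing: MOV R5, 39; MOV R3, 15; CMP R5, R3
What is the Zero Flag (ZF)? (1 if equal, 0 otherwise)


Register state trace:
  MOV R5, 39  → R5 = 39
  MOV R3, 15  → R3 = 15
  CMP R5, R3  → computes 39 - 15 = 24
  Result is nonzero, so values are not equal
ZF = 0

0


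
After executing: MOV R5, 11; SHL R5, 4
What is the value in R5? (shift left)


Register state trace:
  MOV R5, 11  → R5 = 11
  SHL R5, 4  → R5 = 11 << 4 = 11 * 2^4 = 176
Final: R5 = 176

176


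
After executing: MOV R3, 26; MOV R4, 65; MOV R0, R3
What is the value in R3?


Register state trace:
  MOV R3, 26  → R3 = 26
  MOV R4, 65  → R4 = 65
  MOV R0, R3  → R0 = 26
Final: R3 = 26

26


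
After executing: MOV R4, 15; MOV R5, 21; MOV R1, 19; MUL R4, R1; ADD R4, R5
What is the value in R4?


Register state trace:
  MOV R4, 15  → R4 = 15
  MOV R5, 21  → R5 = 21
  MOV R1, 19  → R1 = 19
  MUL R4, R1  → R4 = 15 * 19 = 285
  ADD R4, R5  → R4 = 285 + 21 = 306
Final: R4 = 306

306


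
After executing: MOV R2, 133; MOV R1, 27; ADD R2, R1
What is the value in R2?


Register state trace:
  MOV R2, 133  → R2 = 133
  MOV R1, 27  → R1 = 27
  ADD R2, R1  → R2 = 133 + 27 = 160
Final: R2 = 160

160


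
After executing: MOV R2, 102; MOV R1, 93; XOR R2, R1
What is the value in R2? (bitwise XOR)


Register state trace:
  MOV R2, 102  → R2 = 102 (0b01100110)
  MOV R1, 93  → R1 = 93 (0b01011101)
  XOR R2, R1  → R2 = 102 XOR 93 = 59 (0b00111011)
Final: R2 = 59

59


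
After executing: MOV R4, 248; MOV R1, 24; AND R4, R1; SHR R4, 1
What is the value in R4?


Register state trace:
  MOV R4, 248  → R4 = 248 (0b11111000)
  MOV R1, 24  → R1 = 24 (0b00011000)
  AND R4, R1  → R4 = 248 AND 24 = 24 (0b00011000)
  SHR R4, 1  → R4 = 24 >> 1 = 12
Final: R4 = 12

12


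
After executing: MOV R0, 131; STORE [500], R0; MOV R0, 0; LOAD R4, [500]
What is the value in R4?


Register and memory trace:
  MOV R0, 131  → R0 = 131
  STORE [500], R0  → mem[500] = 131
  MOV R0, 0  → R0 = 0
  LOAD R4, [500]  → R4 = mem[500] = 131
Final: R4 = 131

131


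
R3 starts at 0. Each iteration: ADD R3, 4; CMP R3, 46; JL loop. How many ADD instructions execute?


Loop trace (R3 starts at 0, target 46, step 4):
  ADD #1: R3 = 0 + 4 = 4  → 4 < 46, loop
  ADD #2: R3 = 4 + 4 = 8  → 8 < 46, loop
  ADD #3: R3 = 8 + 4 = 12  → 12 < 46, loop
  ADD #4: R3 = 12 + 4 = 16  → 16 < 46, loop
  ADD #5: R3 = 16 + 4 = 20  → 20 < 46, loop
  ADD #6: R3 = 20 + 4 = 24  → 24 < 46, loop
  ADD #7: R3 = 24 + 4 = 28  → 28 < 46, loop
  ADD #8: R3 = 28 + 4 = 32  → 32 < 46, loop
  ADD #9: R3 = 32 + 4 = 36  → 36 < 46, loop
  ADD #10: R3 = 36 + 4 = 40  → 40 < 46, loop
  ADD #11: R3 = 40 + 4 = 44  → 44 < 46, loop
  ADD #12: R3 = 44 + 4 = 48  → 48 >= 46, exit
Total ADD instructions: 12

12


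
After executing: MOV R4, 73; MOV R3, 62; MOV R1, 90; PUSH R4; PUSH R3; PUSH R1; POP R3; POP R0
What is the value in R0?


Stack trace (top is rightmost):
  MOV R4, 73  → R4 = 73
  MOV R3, 62  → R3 = 62
  MOV R1, 90  → R1 = 90
  PUSH R4  → stack: [73]
  PUSH R3  → stack: [73, 62]
  PUSH R1  → stack: [73, 62, 90]
  POP R3  → R3 = 90, stack: [73, 62]
  POP R0  → R0 = 62, stack: [73]
Final: R0 = 62

62


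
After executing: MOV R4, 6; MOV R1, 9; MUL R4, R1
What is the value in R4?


Register state trace:
  MOV R4, 6  → R4 = 6
  MOV R1, 9  → R1 = 9
  MUL R4, R1  → R4 = 6 * 9 = 54
Final: R4 = 54

54


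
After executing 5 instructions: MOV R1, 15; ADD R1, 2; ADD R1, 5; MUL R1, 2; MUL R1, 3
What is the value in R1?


Register state trace:
  MOV R1, 15  → R1 = 15
  ADD R1, 2  → R1 = 15 + 2 = 17
  ADD R1, 5  → R1 = 17 + 5 = 22
  MUL R1, 2  → R1 = 22 * 2 = 44
  MUL R1, 3  → R1 = 44 * 3 = 132
Final: R1 = 132

132


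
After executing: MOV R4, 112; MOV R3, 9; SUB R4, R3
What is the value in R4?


Register state trace:
  MOV R4, 112  → R4 = 112
  MOV R3, 9  → R3 = 9
  SUB R4, R3  → R4 = 112 - 9 = 103
Final: R4 = 103

103


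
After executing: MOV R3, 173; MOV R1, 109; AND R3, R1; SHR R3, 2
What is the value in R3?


Register state trace:
  MOV R3, 173  → R3 = 173 (0b10101101)
  MOV R1, 109  → R1 = 109 (0b01101101)
  AND R3, R1  → R3 = 173 AND 109 = 45 (0b00101101)
  SHR R3, 2  → R3 = 45 >> 2 = 11
Final: R3 = 11

11


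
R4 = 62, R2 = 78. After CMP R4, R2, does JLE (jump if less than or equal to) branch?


Trace:
  R4 = 62, R2 = 78
  CMP R4, R2  → compares 62 vs 78
  JLE checks: is 62 less than or equal to 78?
  62 < 78, so condition is true
Branch taken: Yes

Yes


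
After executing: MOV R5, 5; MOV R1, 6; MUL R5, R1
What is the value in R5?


Register state trace:
  MOV R5, 5  → R5 = 5
  MOV R1, 6  → R1 = 6
  MUL R5, R1  → R5 = 5 * 6 = 30
Final: R5 = 30

30


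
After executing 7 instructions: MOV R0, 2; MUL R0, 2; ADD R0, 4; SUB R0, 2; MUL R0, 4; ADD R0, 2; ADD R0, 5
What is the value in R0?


Register state trace:
  MOV R0, 2  → R0 = 2
  MUL R0, 2  → R0 = 2 * 2 = 4
  ADD R0, 4  → R0 = 4 + 4 = 8
  SUB R0, 2  → R0 = 8 - 2 = 6
  MUL R0, 4  → R0 = 6 * 4 = 24
  ADD R0, 2  → R0 = 24 + 2 = 26
  ADD R0, 5  → R0 = 26 + 5 = 31
Final: R0 = 31

31


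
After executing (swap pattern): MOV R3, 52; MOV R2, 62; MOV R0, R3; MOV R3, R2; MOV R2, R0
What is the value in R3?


Register state trace (swap pattern):
  MOV R3, 52  → R3 = 52
  MOV R2, 62  → R2 = 62
  MOV R0, R3  → R0 = 52  (save R3)
  MOV R3, R2  → R3 = 62  (R3 gets R2's value)
  MOV R2, R0  → R2 = 52  (R2 gets saved value)
Final: R3 = 62

62


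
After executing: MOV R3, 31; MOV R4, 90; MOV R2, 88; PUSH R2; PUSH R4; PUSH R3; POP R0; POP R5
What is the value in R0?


Stack trace (top is rightmost):
  MOV R3, 31  → R3 = 31
  MOV R4, 90  → R4 = 90
  MOV R2, 88  → R2 = 88
  PUSH R2  → stack: [88]
  PUSH R4  → stack: [88, 90]
  PUSH R3  → stack: [88, 90, 31]
  POP R0  → R0 = 31, stack: [88, 90]
  POP R5  → R5 = 90, stack: [88]
Final: R0 = 31

31


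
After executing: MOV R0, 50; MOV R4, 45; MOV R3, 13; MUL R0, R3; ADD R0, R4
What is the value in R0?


Register state trace:
  MOV R0, 50  → R0 = 50
  MOV R4, 45  → R4 = 45
  MOV R3, 13  → R3 = 13
  MUL R0, R3  → R0 = 50 * 13 = 650
  ADD R0, R4  → R0 = 650 + 45 = 695
Final: R0 = 695

695
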